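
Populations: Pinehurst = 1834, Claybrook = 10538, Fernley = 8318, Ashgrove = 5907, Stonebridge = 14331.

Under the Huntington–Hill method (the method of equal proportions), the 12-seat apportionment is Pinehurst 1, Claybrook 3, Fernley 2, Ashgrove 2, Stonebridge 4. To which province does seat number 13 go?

Fernley

Priority for the next seat is population ÷ (√(s·(s+1))).
Priorities: Pinehurst 1296.834, Claybrook 3042.059, Fernley 3395.809, Ashgrove 2411.523, Stonebridge 3204.509.
Highest priority: Fernley.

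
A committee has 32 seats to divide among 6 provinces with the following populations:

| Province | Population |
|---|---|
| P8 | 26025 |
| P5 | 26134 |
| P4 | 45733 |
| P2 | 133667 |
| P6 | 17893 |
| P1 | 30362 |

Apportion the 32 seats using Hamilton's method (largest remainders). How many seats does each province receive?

Standard divisor: 279814 ÷ 32 ≈ 8744.188.
Standard quotas: P8 2.9763, P5 2.9887, P4 5.2301, P2 15.2864, P6 2.0463, P1 3.4722.
Lower quotas: P8 2, P5 2, P4 5, P2 15, P6 2, P1 3 (sum 29, leaving 3 seats).
Remainders in descending order: P5 0.9887, P8 0.9763, P1 0.4722, P2 0.2864, P4 0.2301, P6 0.0463.
The surplus seats go to P5, P8, P1.

P8: 3; P5: 3; P4: 5; P2: 15; P6: 2; P1: 4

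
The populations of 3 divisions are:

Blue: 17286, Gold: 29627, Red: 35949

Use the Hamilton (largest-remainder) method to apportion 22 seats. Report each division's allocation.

Standard divisor: 82862 ÷ 22 ≈ 3766.455.
Standard quotas: Blue 4.5895, Gold 7.8660, Red 9.5445.
Lower quotas: Blue 4, Gold 7, Red 9 (sum 20, leaving 2 seats).
Remainders in descending order: Gold 0.8660, Blue 0.5895, Red 0.5445.
Largest remainders: Gold, Blue receive the extra seats.

Blue: 5, Gold: 8, Red: 9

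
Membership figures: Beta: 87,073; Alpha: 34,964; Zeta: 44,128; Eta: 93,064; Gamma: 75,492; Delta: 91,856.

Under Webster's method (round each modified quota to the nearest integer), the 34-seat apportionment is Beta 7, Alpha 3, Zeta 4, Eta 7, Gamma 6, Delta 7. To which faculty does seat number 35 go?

Eta

Priority for the next seat is population ÷ (current seats + 0.5).
Priorities: Beta 11609.733, Alpha 9989.714, Zeta 9806.222, Eta 12408.533, Gamma 11614.154, Delta 12247.467.
Highest priority: Eta.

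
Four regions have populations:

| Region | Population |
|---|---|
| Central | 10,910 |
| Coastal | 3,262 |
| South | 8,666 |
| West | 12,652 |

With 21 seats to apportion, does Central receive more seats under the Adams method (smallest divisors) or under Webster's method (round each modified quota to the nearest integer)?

Adams

Adams: Central 7, Coastal 2, South 5, West 7.
Webster: Central 6, Coastal 2, South 5, West 8.
Central gets 7 under Adams and 6 under Webster.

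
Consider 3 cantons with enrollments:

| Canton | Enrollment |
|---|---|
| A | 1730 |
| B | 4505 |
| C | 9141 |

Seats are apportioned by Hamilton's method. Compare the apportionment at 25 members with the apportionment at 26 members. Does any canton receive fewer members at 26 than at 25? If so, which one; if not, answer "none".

none

At 25 seats: A 3, B 7, C 15.
At 26 seats: A 3, B 8, C 15.
No canton's allocation decreased.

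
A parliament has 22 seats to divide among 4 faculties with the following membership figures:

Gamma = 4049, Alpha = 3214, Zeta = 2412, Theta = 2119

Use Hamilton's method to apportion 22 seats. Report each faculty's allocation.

Total 11794; standard divisor 11794/22 ≈ 536.091.
Standard quotas: Gamma 7.553, Alpha 5.995, Zeta 4.499, Theta 3.953.
Lower quotas: Gamma 7, Alpha 5, Zeta 4, Theta 3 (sum 19, leaving 3 seats).
Remainders in descending order: Alpha 0.995, Theta 0.953, Gamma 0.553, Zeta 0.499.
Largest remainders: Alpha, Theta, Gamma receive the extra seats.

Gamma 8; Alpha 6; Zeta 4; Theta 4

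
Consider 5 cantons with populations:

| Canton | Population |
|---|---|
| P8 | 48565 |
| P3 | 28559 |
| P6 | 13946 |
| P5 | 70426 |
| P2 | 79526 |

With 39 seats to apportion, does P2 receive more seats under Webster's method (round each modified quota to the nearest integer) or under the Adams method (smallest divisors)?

Webster: P8 8, P3 5, P6 2, P5 11, P2 13.
Adams: P8 8, P3 5, P6 3, P5 11, P2 12.
P2 gets 13 under Webster and 12 under Adams.

Webster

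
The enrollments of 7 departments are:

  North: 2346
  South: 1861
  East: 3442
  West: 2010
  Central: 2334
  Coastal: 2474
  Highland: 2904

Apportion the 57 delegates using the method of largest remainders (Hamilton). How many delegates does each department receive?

North: 8; South: 6; East: 11; West: 7; Central: 8; Coastal: 8; Highland: 9

The standard divisor is 17371/57 ≈ 304.754.
Standard quotas: North 7.698, South 6.107, East 11.294, West 6.595, Central 7.659, Coastal 8.118, Highland 9.529.
Lower quotas: North 7, South 6, East 11, West 6, Central 7, Coastal 8, Highland 9 (sum 54, leaving 3 seats).
Remainders in descending order: North 0.698, Central 0.659, West 0.595, Highland 0.529, East 0.294, Coastal 0.118, South 0.107.
Largest remainders: North, Central, West receive the extra seats.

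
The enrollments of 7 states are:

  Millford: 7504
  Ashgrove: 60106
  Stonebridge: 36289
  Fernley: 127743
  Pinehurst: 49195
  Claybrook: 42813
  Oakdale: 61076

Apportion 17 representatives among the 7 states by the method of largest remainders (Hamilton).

Total 384726; standard divisor 384726/17 ≈ 22630.941.
Standard quotas: Millford 0.3316, Ashgrove 2.6559, Stonebridge 1.6035, Fernley 5.6446, Pinehurst 2.1738, Claybrook 1.8918, Oakdale 2.6988.
Lower quotas: Millford 0, Ashgrove 2, Stonebridge 1, Fernley 5, Pinehurst 2, Claybrook 1, Oakdale 2 (sum 13, leaving 4 seats).
Remainders in descending order: Claybrook 0.8918, Oakdale 0.6988, Ashgrove 0.6559, Fernley 0.6446, Stonebridge 0.6035, Millford 0.3316, Pinehurst 0.1738.
Largest remainders: Claybrook, Oakdale, Ashgrove, Fernley receive the extra seats.

Millford=0, Ashgrove=3, Stonebridge=1, Fernley=6, Pinehurst=2, Claybrook=2, Oakdale=3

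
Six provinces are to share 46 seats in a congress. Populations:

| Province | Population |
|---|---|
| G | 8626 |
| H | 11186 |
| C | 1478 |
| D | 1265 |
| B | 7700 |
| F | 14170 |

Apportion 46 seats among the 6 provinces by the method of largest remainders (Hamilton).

Total 44425; standard divisor 44425/46 ≈ 965.761.
Standard quotas: G 8.9318, H 11.5826, C 1.5304, D 1.3098, B 7.9730, F 14.6724.
Lower quotas: G 8, H 11, C 1, D 1, B 7, F 14 (sum 42, leaving 4 seats).
Remainders in descending order: B 0.9730, G 0.9318, F 0.6724, H 0.5826, C 0.5304, D 0.3098.
Largest remainders: B, G, F, H receive the extra seats.

G: 9, H: 12, C: 1, D: 1, B: 8, F: 15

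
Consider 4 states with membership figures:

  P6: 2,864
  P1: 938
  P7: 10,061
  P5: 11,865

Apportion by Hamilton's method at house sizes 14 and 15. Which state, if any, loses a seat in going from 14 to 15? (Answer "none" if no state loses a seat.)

At 14 seats: P6 2, P1 1, P7 5, P5 6.
At 15 seats: P6 2, P1 0, P7 6, P5 7.
P1 drops from 1 to 0.

P1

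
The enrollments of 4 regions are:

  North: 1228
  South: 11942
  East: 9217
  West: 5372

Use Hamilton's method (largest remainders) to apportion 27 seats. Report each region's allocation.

The standard divisor is 27759/27 ≈ 1028.111.
Standard quotas: North 1.1944, South 11.6155, East 8.9650, West 5.2251.
Lower quotas: North 1, South 11, East 8, West 5 (sum 25, leaving 2 seats).
Remainders in descending order: East 0.9650, South 0.6155, West 0.2251, North 0.1944.
Largest remainders: East, South receive the extra seats.

North 1, South 12, East 9, West 5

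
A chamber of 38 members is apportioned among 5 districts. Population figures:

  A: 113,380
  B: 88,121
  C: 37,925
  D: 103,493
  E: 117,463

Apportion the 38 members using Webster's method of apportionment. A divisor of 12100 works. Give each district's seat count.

A: 9, B: 7, C: 3, D: 9, E: 10

With modified divisor 12100: modified quotas A 9.370, B 7.283, C 3.134, D 8.553, E 9.708.
Rounding to the nearest integer: A 9, B 7, C 3, D 9, E 10 (total 38).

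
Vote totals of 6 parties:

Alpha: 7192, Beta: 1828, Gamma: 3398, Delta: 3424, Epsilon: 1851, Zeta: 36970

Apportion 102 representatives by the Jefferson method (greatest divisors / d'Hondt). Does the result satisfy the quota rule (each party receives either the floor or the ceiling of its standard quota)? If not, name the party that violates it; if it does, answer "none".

Standard quotas: Alpha 13.420, Beta 3.411, Gamma 6.341, Delta 6.389, Epsilon 3.454, Zeta 68.985.
Jefferson allocation: Alpha 13, Beta 3, Gamma 6, Delta 6, Epsilon 3, Zeta 71.
Zeta has quota 68.985 (lower 68, upper 69) but receives 71 — outside the quota interval.

Zeta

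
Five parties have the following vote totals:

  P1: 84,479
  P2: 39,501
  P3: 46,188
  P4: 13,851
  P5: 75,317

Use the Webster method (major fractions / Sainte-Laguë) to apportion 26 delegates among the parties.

P1=8; P2=4; P3=5; P4=1; P5=8

Standard divisor 259336/26 ≈ 9974.462; standard quotas: P1 8.470, P2 3.960, P3 4.631, P4 1.389, P5 7.551.
Rounding to the nearest integer gives P1 8, P2 4, P3 5, P4 1, P5 8 — total 26, matching the house size, so no adjustment is needed.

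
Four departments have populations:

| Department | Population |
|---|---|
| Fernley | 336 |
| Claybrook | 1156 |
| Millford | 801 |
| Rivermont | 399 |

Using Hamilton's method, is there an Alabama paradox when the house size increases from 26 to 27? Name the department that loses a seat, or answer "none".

At 26 seats: Fernley 3, Claybrook 11, Millford 8, Rivermont 4.
At 27 seats: Fernley 3, Claybrook 12, Millford 8, Rivermont 4.
No department's allocation decreased.

none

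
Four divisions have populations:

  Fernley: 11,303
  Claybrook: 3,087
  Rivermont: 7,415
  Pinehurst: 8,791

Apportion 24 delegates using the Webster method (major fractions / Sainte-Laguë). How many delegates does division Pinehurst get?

7

Standard divisor 30596/24 ≈ 1274.833; standard quotas: Fernley 8.866, Claybrook 2.421, Rivermont 5.816, Pinehurst 6.896.
Rounding to the nearest integer gives Fernley 9, Claybrook 2, Rivermont 6, Pinehurst 7 — total 24, matching the house size, so no adjustment is needed.
Pinehurst receives 7.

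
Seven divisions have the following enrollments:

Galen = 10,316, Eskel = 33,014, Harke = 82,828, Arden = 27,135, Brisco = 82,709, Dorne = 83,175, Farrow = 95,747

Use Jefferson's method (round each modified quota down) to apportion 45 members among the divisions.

Standard divisor 414924/45 ≈ 9220.533; standard quotas: Galen 1.119, Eskel 3.580, Harke 8.983, Arden 2.943, Brisco 8.970, Dorne 9.021, Farrow 10.384.
Rounding down gives 1, 3, 8, 2, 8, 9, 10 = 41 seats, so the divisor must be adjusted.
With modified divisor 8500: modified quotas Galen 1.214, Eskel 3.884, Harke 9.744, Arden 3.192, Brisco 9.730, Dorne 9.785, Farrow 11.264.
Rounding down: Galen 1, Eskel 3, Harke 9, Arden 3, Brisco 9, Dorne 9, Farrow 11 (total 45).

Galen: 1, Eskel: 3, Harke: 9, Arden: 3, Brisco: 9, Dorne: 9, Farrow: 11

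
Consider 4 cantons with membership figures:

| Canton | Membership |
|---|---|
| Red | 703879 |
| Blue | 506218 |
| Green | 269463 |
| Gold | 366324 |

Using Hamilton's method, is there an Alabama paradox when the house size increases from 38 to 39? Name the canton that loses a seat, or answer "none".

At 38 seats: Red 14, Blue 10, Green 6, Gold 8.
At 39 seats: Red 15, Blue 11, Green 5, Gold 8.
Green drops from 6 to 5.

Green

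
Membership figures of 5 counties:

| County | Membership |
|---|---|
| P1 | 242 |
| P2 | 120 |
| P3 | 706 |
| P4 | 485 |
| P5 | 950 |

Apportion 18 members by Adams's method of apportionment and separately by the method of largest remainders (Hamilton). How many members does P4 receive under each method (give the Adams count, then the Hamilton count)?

4 and 3

Adams: P1 2, P2 1, P3 5, P4 4, P5 6.
Hamilton: P1 2, P2 1, P3 5, P4 3, P5 7.
P4 gets 4 under Adams and 3 under Hamilton.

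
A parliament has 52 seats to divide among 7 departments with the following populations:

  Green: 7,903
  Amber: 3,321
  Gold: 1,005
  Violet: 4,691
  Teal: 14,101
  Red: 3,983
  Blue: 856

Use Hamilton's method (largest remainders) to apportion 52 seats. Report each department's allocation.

Green 12; Amber 5; Gold 1; Violet 7; Teal 20; Red 6; Blue 1

Standard divisor: 35860 ÷ 52 ≈ 689.615.
Standard quotas: Green 11.4600, Amber 4.8157, Gold 1.4573, Violet 6.8023, Teal 20.4476, Red 5.7757, Blue 1.2413.
Lower quotas: Green 11, Amber 4, Gold 1, Violet 6, Teal 20, Red 5, Blue 1 (sum 48, leaving 4 seats).
Remainders in descending order: Amber 0.8157, Violet 0.8023, Red 0.7757, Green 0.4600, Gold 0.4573, Teal 0.4476, Blue 0.2413.
The surplus seats go to Amber, Violet, Red, Green.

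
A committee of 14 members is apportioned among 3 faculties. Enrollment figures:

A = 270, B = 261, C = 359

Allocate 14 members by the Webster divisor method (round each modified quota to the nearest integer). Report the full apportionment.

A 4; B 4; C 6

Standard divisor 890/14 ≈ 63.571; standard quotas: A 4.247, B 4.106, C 5.647.
Rounding to the nearest integer gives A 4, B 4, C 6 — total 14, matching the house size, so no adjustment is needed.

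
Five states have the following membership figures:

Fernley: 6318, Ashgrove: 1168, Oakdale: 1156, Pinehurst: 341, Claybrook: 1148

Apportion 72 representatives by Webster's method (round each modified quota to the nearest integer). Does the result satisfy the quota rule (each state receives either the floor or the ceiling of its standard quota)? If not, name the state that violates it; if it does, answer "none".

Standard quotas: Fernley 44.901, Ashgrove 8.301, Oakdale 8.216, Pinehurst 2.423, Claybrook 8.159.
Webster allocation: Fernley 46, Ashgrove 8, Oakdale 8, Pinehurst 2, Claybrook 8.
Fernley has quota 44.901 (lower 44, upper 45) but receives 46 — outside the quota interval.

Fernley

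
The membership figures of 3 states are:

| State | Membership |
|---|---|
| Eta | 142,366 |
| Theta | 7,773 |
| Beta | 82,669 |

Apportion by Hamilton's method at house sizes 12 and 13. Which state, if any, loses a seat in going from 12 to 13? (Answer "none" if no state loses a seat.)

At 12 seats: Eta 7, Theta 1, Beta 4.
At 13 seats: Eta 8, Theta 0, Beta 5.
Theta drops from 1 to 0.

Theta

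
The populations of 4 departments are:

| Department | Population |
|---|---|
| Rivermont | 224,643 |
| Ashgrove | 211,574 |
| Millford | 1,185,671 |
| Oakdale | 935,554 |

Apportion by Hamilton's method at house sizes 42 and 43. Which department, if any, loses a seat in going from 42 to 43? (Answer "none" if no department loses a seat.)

Ashgrove

At 42 seats: Rivermont 4, Ashgrove 4, Millford 19, Oakdale 15.
At 43 seats: Rivermont 4, Ashgrove 3, Millford 20, Oakdale 16.
Ashgrove drops from 4 to 3.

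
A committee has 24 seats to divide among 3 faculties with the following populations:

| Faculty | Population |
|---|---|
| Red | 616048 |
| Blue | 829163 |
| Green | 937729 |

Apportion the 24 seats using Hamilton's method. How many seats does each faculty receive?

Total 2382940; standard divisor 2382940/24 ≈ 99289.167.
Standard quotas: Red 6.2046, Blue 8.3510, Green 9.4444.
Lower quotas: Red 6, Blue 8, Green 9 (sum 23, leaving 1 seat).
Remainders in descending order: Green 0.4444, Blue 0.3510, Red 0.2046.
Largest remainder: Green receives the extra seat.

Red: 6, Blue: 8, Green: 10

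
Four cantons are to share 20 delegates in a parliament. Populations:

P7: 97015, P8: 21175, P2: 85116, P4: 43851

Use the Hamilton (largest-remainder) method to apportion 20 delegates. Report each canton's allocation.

P7 8, P8 2, P2 7, P4 3

Total 247157; standard divisor 247157/20 ≈ 12357.85.
Standard quotas: P7 7.8505, P8 1.7135, P2 6.8876, P4 3.5484.
Lower quotas: P7 7, P8 1, P2 6, P4 3 (sum 17, leaving 3 seats).
Remainders in descending order: P2 0.8876, P7 0.8505, P8 0.7135, P4 0.5484.
The surplus seats go to P2, P7, P8.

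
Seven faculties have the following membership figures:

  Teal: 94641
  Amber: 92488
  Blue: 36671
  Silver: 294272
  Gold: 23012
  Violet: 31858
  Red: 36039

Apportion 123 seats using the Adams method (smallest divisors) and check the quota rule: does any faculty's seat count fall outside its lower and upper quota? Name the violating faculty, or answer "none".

Standard quotas: Teal 19.115, Amber 18.680, Blue 7.407, Silver 59.436, Gold 4.648, Violet 6.435, Red 7.279.
Adams allocation: Teal 19, Amber 18, Blue 8, Silver 58, Gold 5, Violet 7, Red 8.
Silver has quota 59.436 (lower 59, upper 60) but receives 58 — outside the quota interval.

Silver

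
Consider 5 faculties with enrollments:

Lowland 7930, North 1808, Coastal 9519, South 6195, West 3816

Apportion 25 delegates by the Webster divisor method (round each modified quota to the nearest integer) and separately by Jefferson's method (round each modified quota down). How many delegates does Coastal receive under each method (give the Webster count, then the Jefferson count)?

Webster: Lowland 7, North 2, Coastal 8, South 5, West 3.
Jefferson: Lowland 7, North 1, Coastal 9, South 5, West 3.
Coastal gets 8 under Webster and 9 under Jefferson.

8 and 9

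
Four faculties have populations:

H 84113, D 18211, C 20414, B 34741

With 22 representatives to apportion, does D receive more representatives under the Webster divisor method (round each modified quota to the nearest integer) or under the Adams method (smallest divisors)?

Webster: H 12, D 2, C 3, B 5.
Adams: H 11, D 3, C 3, B 5.
D gets 2 under Webster and 3 under Adams.

Adams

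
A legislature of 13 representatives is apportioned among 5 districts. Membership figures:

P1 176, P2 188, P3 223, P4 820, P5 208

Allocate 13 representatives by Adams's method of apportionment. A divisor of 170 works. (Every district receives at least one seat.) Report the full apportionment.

With modified divisor 170: modified quotas P1 1.035, P2 1.106, P3 1.312, P4 4.824, P5 1.224.
Rounding up: P1 2, P2 2, P3 2, P4 5, P5 2 (total 13).

P1 2, P2 2, P3 2, P4 5, P5 2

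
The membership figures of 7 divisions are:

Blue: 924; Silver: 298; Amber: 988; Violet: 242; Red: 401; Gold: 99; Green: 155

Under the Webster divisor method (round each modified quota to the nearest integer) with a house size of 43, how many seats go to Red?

Standard divisor 3107/43 ≈ 72.256; standard quotas: Blue 12.788, Silver 4.124, Amber 13.674, Violet 3.349, Red 5.550, Gold 1.370, Green 2.145.
Rounding to the nearest integer gives Blue 13, Silver 4, Amber 14, Violet 3, Red 6, Gold 1, Green 2 — total 43, matching the house size, so no adjustment is needed.
Red receives 6.

6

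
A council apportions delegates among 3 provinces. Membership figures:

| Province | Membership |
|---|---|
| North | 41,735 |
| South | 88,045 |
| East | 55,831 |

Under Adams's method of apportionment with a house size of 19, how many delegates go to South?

Standard divisor 185611/19 ≈ 9769; standard quotas: North 4.272, South 9.013, East 5.715.
Rounding up gives 5, 10, 6 = 21 seats, so the divisor must be adjusted.
With modified divisor 10700: modified quotas North 3.900, South 8.229, East 5.218.
Rounding up: North 4, South 9, East 6 (total 19).
South receives 9.

9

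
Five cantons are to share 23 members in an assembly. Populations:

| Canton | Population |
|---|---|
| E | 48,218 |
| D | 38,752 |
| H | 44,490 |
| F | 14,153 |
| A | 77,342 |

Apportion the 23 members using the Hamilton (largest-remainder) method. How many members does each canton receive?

Standard divisor: 222955 ÷ 23 ≈ 9693.696.
Standard quotas: E 4.9742, D 3.9976, H 4.5896, F 1.4600, A 7.9786.
Lower quotas: E 4, D 3, H 4, F 1, A 7 (sum 19, leaving 4 seats).
Remainders in descending order: D 0.9976, A 0.9786, E 0.9742, H 0.5896, F 0.4600.
The surplus seats go to D, A, E, H.

E 5, D 4, H 5, F 1, A 8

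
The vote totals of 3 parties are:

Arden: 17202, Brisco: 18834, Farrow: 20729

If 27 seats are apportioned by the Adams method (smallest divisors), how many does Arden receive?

8

Standard divisor 56765/27 ≈ 2102.407; standard quotas: Arden 8.182, Brisco 8.958, Farrow 9.860.
Rounding up gives 9, 9, 10 = 28 seats, so the divisor must be adjusted.
With modified divisor 2200: modified quotas Arden 7.819, Brisco 8.561, Farrow 9.422.
Rounding up: Arden 8, Brisco 9, Farrow 10 (total 27).
Arden receives 8.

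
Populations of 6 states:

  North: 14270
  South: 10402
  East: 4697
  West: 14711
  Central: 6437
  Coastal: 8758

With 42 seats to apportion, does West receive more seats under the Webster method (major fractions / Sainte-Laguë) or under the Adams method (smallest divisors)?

Webster

Webster: North 10, South 7, East 3, West 11, Central 5, Coastal 6.
Adams: North 10, South 7, East 4, West 10, Central 5, Coastal 6.
West gets 11 under Webster and 10 under Adams.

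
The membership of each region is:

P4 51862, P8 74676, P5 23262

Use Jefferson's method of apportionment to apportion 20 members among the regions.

P4=7, P8=10, P5=3

Standard divisor 149800/20 ≈ 7490; standard quotas: P4 6.924, P8 9.970, P5 3.106.
Rounding down gives 6, 9, 3 = 18 seats, so the divisor must be adjusted.
With modified divisor 7100: modified quotas P4 7.305, P8 10.518, P5 3.276.
Rounding down: P4 7, P8 10, P5 3 (total 20).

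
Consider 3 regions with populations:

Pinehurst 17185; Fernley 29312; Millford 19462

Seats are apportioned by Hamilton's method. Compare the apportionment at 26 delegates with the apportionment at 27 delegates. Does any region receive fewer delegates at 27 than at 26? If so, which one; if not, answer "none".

none

At 26 seats: Pinehurst 7, Fernley 11, Millford 8.
At 27 seats: Pinehurst 7, Fernley 12, Millford 8.
No region's allocation decreased.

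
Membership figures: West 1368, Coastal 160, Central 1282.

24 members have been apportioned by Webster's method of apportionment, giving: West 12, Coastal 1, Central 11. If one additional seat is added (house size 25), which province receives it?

Central

Priority for the next seat is population ÷ (current seats + 0.5).
Priorities: West 109.440, Coastal 106.667, Central 111.478.
Highest priority: Central.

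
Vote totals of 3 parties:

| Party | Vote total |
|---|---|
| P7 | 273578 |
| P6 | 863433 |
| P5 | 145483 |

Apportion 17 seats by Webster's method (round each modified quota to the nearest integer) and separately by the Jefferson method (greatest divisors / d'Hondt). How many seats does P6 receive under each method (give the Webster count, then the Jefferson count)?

Webster: P7 4, P6 11, P5 2.
Jefferson: P7 3, P6 12, P5 2.
P6 gets 11 under Webster and 12 under Jefferson.

11 and 12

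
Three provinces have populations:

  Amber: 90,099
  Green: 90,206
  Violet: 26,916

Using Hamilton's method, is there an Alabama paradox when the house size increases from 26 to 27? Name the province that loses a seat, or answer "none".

Violet

At 26 seats: Amber 11, Green 11, Violet 4.
At 27 seats: Amber 12, Green 12, Violet 3.
Violet drops from 4 to 3.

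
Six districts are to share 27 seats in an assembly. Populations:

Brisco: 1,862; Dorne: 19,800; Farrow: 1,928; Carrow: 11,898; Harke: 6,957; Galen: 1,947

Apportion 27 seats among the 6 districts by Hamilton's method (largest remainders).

Brisco 1, Dorne 12, Farrow 1, Carrow 8, Harke 4, Galen 1

The standard divisor is 44392/27 ≈ 1644.148.
Standard quotas: Brisco 1.1325, Dorne 12.0427, Farrow 1.1726, Carrow 7.2366, Harke 4.2314, Galen 1.1842.
Lower quotas: Brisco 1, Dorne 12, Farrow 1, Carrow 7, Harke 4, Galen 1 (sum 26, leaving 1 seat).
Remainders in descending order: Carrow 0.2366, Harke 0.2314, Galen 0.1842, Farrow 0.1726, Brisco 0.1325, Dorne 0.0427.
Largest remainder: Carrow receives the extra seat.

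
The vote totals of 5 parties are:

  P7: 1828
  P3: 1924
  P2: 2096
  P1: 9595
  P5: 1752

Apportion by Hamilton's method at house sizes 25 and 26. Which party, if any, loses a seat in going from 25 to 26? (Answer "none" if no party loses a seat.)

none

At 25 seats: P7 3, P3 3, P2 3, P1 14, P5 2.
At 26 seats: P7 3, P3 3, P2 3, P1 14, P5 3.
No party's allocation decreased.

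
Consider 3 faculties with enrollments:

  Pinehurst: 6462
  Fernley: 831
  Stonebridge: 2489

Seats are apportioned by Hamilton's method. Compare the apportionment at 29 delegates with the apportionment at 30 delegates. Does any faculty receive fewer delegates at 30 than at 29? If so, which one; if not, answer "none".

Fernley

At 29 seats: Pinehurst 19, Fernley 3, Stonebridge 7.
At 30 seats: Pinehurst 20, Fernley 2, Stonebridge 8.
Fernley drops from 3 to 2.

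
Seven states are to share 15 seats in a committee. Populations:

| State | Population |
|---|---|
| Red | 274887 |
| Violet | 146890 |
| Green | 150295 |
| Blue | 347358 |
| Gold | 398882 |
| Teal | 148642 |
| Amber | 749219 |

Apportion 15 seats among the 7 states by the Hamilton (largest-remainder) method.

Red 2, Violet 1, Green 1, Blue 2, Gold 3, Teal 1, Amber 5

Total 2216173; standard divisor 2216173/15 ≈ 147744.867.
Standard quotas: Red 1.8606, Violet 0.9942, Green 1.0173, Blue 2.3511, Gold 2.6998, Teal 1.0061, Amber 5.0710.
Lower quotas: Red 1, Violet 0, Green 1, Blue 2, Gold 2, Teal 1, Amber 5 (sum 12, leaving 3 seats).
Remainders in descending order: Violet 0.9942, Red 0.8606, Gold 0.6998, Blue 0.3511, Amber 0.0710, Green 0.0173, Teal 0.0061.
Largest remainders: Violet, Red, Gold receive the extra seats.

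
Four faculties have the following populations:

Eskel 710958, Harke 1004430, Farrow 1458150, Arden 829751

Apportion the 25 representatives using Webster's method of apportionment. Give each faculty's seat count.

Eskel 5, Harke 6, Farrow 9, Arden 5

Standard divisor 4003289/25 ≈ 160131.56; standard quotas: Eskel 4.440, Harke 6.273, Farrow 9.106, Arden 5.182.
Rounding to the nearest integer gives 4, 6, 9, 5 = 24 seats, so the divisor must be adjusted.
With modified divisor 156300: modified quotas Eskel 4.549, Harke 6.426, Farrow 9.329, Arden 5.309.
Rounding to the nearest integer: Eskel 5, Harke 6, Farrow 9, Arden 5 (total 25).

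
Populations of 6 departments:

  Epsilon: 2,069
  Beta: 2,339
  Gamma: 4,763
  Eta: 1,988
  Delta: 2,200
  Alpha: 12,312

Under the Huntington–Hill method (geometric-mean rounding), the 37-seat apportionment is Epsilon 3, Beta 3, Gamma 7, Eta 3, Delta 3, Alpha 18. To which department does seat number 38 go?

Priority for the next seat is population ÷ (√(s·(s+1))).
Priorities: Epsilon 597.269, Beta 675.211, Gamma 636.483, Eta 573.886, Delta 635.085, Alpha 665.757.
Highest priority: Beta.

Beta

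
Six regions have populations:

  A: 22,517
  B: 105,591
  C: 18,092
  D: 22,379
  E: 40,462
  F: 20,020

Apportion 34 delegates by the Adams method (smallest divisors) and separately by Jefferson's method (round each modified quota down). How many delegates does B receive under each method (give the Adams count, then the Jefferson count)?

Adams: A 4, B 15, C 3, D 3, E 6, F 3.
Jefferson: A 3, B 17, C 2, D 3, E 6, F 3.
B gets 15 under Adams and 17 under Jefferson.

15 and 17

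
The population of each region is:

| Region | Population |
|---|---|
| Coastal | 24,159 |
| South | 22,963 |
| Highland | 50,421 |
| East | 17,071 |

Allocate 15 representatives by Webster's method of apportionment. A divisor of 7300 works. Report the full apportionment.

With modified divisor 7300: modified quotas Coastal 3.309, South 3.146, Highland 6.907, East 2.338.
Rounding to the nearest integer: Coastal 3, South 3, Highland 7, East 2 (total 15).

Coastal=3, South=3, Highland=7, East=2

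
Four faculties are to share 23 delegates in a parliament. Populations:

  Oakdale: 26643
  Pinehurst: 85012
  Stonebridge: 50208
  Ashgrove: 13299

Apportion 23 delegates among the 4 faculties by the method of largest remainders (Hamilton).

Total 175162; standard divisor 175162/23 ≈ 7615.739.
Standard quotas: Oakdale 3.4984, Pinehurst 11.1627, Stonebridge 6.5927, Ashgrove 1.7463.
Lower quotas: Oakdale 3, Pinehurst 11, Stonebridge 6, Ashgrove 1 (sum 21, leaving 2 seats).
Remainders in descending order: Ashgrove 0.7463, Stonebridge 0.5927, Oakdale 0.4984, Pinehurst 0.1627.
The surplus seats go to Ashgrove, Stonebridge.

Oakdale 3; Pinehurst 11; Stonebridge 7; Ashgrove 2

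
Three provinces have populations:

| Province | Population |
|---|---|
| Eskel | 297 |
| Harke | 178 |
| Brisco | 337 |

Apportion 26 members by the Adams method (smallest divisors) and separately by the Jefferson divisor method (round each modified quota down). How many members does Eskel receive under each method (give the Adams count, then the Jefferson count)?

9 and 10

Adams: Eskel 9, Harke 6, Brisco 11.
Jefferson: Eskel 10, Harke 5, Brisco 11.
Eskel gets 9 under Adams and 10 under Jefferson.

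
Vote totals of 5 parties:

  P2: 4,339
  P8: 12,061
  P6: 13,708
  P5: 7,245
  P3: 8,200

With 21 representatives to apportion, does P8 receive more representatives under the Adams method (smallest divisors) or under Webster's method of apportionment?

Webster

Adams: P2 2, P8 5, P6 6, P5 4, P3 4.
Webster: P2 2, P8 6, P6 6, P5 3, P3 4.
P8 gets 5 under Adams and 6 under Webster.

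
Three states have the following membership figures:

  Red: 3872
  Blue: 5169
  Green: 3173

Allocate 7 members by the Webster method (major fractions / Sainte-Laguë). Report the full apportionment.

Red 2, Blue 3, Green 2

Standard divisor 12214/7 ≈ 1744.857; standard quotas: Red 2.219, Blue 2.962, Green 1.818.
Rounding to the nearest integer gives Red 2, Blue 3, Green 2 — total 7, matching the house size, so no adjustment is needed.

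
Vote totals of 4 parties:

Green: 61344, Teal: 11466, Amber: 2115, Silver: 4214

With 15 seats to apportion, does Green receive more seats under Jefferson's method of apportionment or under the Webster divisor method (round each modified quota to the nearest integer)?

Jefferson

Jefferson: Green 13, Teal 2, Amber 0, Silver 0.
Webster: Green 12, Teal 2, Amber 0, Silver 1.
Green gets 13 under Jefferson and 12 under Webster.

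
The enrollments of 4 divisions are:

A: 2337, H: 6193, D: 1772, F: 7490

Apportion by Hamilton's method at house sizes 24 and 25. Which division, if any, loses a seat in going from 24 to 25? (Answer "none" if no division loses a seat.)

D

At 24 seats: A 3, H 8, D 3, F 10.
At 25 seats: A 3, H 9, D 2, F 11.
D drops from 3 to 2.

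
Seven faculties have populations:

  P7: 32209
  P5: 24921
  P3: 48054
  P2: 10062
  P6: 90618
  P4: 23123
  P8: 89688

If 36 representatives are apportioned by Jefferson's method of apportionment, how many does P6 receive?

11

Standard divisor 318675/36 ≈ 8852.083; standard quotas: P7 3.639, P5 2.815, P3 5.429, P2 1.137, P6 10.237, P4 2.612, P8 10.132.
Rounding down gives 3, 2, 5, 1, 10, 2, 10 = 33 seats, so the divisor must be adjusted.
With modified divisor 8100: modified quotas P7 3.976, P5 3.077, P3 5.933, P2 1.242, P6 11.187, P4 2.855, P8 11.073.
Rounding down: P7 3, P5 3, P3 5, P2 1, P6 11, P4 2, P8 11 (total 36).
P6 receives 11.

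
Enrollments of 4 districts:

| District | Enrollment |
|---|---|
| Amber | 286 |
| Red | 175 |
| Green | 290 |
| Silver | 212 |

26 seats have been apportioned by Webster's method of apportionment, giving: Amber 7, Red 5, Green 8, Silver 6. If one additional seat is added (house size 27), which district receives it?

Priority for the next seat is population ÷ (current seats + 0.5).
Priorities: Amber 38.133, Red 31.818, Green 34.118, Silver 32.615.
Highest priority: Amber.

Amber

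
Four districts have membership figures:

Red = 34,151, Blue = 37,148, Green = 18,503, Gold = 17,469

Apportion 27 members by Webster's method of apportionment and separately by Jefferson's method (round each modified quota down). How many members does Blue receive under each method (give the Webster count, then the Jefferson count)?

Webster: Red 9, Blue 9, Green 5, Gold 4.
Jefferson: Red 9, Blue 10, Green 4, Gold 4.
Blue gets 9 under Webster and 10 under Jefferson.

9 and 10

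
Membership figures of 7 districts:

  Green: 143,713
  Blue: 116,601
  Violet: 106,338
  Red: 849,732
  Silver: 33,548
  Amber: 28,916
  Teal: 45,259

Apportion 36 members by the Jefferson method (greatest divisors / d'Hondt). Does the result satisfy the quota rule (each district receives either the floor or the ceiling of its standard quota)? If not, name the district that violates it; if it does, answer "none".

Standard quotas: Green 3.907, Blue 3.170, Violet 2.891, Red 23.103, Silver 0.912, Amber 0.786, Teal 1.231.
Jefferson allocation: Green 4, Blue 3, Violet 3, Red 25, Silver 0, Amber 0, Teal 1.
Red has quota 23.103 (lower 23, upper 24) but receives 25 — outside the quota interval.

Red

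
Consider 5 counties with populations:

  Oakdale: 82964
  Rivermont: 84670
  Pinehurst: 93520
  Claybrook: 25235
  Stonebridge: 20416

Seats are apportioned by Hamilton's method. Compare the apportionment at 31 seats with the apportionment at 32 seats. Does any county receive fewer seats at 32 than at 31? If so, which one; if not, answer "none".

At 31 seats: Oakdale 8, Rivermont 9, Pinehurst 9, Claybrook 3, Stonebridge 2.
At 32 seats: Oakdale 9, Rivermont 9, Pinehurst 10, Claybrook 2, Stonebridge 2.
Claybrook drops from 3 to 2.

Claybrook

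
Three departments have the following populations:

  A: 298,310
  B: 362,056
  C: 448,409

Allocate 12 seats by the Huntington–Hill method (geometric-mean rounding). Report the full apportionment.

A: 3; B: 4; C: 5

With divisor 93191: modified quotas A 3.201, B 3.885, C 4.812.
Geometric-mean thresholds: A √(3·4)=3.464, B √(3·4)=3.464, C √(4·5)=4.472.
Each quota rounded against its threshold gives A 3, B 4, C 5 (total 12).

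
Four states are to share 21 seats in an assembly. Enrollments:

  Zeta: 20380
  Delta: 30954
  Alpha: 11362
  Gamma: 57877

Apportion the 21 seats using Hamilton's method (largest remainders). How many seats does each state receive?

Zeta 4, Delta 5, Alpha 2, Gamma 10

Standard divisor: 120573 ÷ 21 ≈ 5741.571.
Standard quotas: Zeta 3.5496, Delta 5.3912, Alpha 1.9789, Gamma 10.0803.
Lower quotas: Zeta 3, Delta 5, Alpha 1, Gamma 10 (sum 19, leaving 2 seats).
Remainders in descending order: Alpha 0.9789, Zeta 0.5496, Delta 0.3912, Gamma 0.0803.
The surplus seats go to Alpha, Zeta.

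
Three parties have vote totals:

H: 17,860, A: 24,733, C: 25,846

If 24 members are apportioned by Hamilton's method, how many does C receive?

9

Total 68439; standard divisor 68439/24 ≈ 2851.625.
Standard quotas: H 6.2631, A 8.6733, C 9.0636.
Lower quotas: H 6, A 8, C 9 (sum 23, leaving 1 seat).
Remainders in descending order: A 0.6733, H 0.2631, C 0.0636.
The surplus seat goes to A.
C receives 9.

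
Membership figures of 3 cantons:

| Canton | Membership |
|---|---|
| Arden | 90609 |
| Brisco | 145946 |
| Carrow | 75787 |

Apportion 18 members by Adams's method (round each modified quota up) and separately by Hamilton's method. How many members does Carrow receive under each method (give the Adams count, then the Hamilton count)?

5 and 4

Adams: Arden 5, Brisco 8, Carrow 5.
Hamilton: Arden 5, Brisco 9, Carrow 4.
Carrow gets 5 under Adams and 4 under Hamilton.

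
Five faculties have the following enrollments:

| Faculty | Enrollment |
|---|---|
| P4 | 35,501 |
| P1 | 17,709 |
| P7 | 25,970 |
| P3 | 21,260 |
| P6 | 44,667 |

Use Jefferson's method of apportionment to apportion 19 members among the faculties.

P4 5, P1 2, P7 3, P3 3, P6 6

Standard divisor 145107/19 ≈ 7637.211; standard quotas: P4 4.648, P1 2.319, P7 3.400, P3 2.784, P6 5.849.
Rounding down gives 4, 2, 3, 2, 5 = 16 seats, so the divisor must be adjusted.
With modified divisor 6800: modified quotas P4 5.221, P1 2.604, P7 3.819, P3 3.126, P6 6.569.
Rounding down: P4 5, P1 2, P7 3, P3 3, P6 6 (total 19).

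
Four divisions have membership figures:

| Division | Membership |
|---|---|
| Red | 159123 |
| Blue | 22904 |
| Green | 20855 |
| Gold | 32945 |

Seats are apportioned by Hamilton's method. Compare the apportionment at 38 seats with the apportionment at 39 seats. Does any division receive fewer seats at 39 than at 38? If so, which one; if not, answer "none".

At 38 seats: Red 26, Blue 4, Green 3, Gold 5.
At 39 seats: Red 26, Blue 4, Green 4, Gold 5.
No division's allocation decreased.

none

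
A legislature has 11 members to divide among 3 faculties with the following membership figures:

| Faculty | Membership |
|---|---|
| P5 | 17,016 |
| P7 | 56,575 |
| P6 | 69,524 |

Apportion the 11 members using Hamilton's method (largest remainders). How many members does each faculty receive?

P5=1, P7=5, P6=5

The standard divisor is 143115/11 ≈ 13010.455.
Standard quotas: P5 1.3079, P7 4.3484, P6 5.3437.
Lower quotas: P5 1, P7 4, P6 5 (sum 10, leaving 1 seat).
Remainders in descending order: P7 0.3484, P6 0.3437, P5 0.3079.
The surplus seat goes to P7.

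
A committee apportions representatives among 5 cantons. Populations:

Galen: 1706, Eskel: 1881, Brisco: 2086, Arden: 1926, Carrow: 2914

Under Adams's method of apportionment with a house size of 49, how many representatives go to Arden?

Standard divisor 10513/49 ≈ 214.551; standard quotas: Galen 7.951, Eskel 8.767, Brisco 9.723, Arden 8.977, Carrow 13.582.
Rounding up gives 8, 9, 10, 9, 14 = 50 seats, so the divisor must be adjusted.
With modified divisor 230: modified quotas Galen 7.417, Eskel 8.178, Brisco 9.070, Arden 8.374, Carrow 12.670.
Rounding up: Galen 8, Eskel 9, Brisco 10, Arden 9, Carrow 13 (total 49).
Arden receives 9.

9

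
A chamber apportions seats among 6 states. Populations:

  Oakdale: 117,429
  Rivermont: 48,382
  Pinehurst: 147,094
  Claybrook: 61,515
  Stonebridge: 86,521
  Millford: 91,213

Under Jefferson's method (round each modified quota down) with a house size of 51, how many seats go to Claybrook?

6

Standard divisor 552154/51 ≈ 10826.549; standard quotas: Oakdale 10.846, Rivermont 4.469, Pinehurst 13.586, Claybrook 5.682, Stonebridge 7.992, Millford 8.425.
Rounding down gives 10, 4, 13, 5, 7, 8 = 47 seats, so the divisor must be adjusted.
With modified divisor 10200: modified quotas Oakdale 11.513, Rivermont 4.743, Pinehurst 14.421, Claybrook 6.031, Stonebridge 8.482, Millford 8.942.
Rounding down: Oakdale 11, Rivermont 4, Pinehurst 14, Claybrook 6, Stonebridge 8, Millford 8 (total 51).
Claybrook receives 6.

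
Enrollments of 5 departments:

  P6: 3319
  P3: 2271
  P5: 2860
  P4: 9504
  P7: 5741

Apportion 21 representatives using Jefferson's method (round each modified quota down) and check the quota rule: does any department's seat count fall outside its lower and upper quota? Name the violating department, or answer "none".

none

Standard quotas: P6 2.942, P3 2.013, P5 2.535, P4 8.423, P7 5.088.
Jefferson allocation: P6 3, P3 2, P5 2, P4 9, P7 5.
Every allocation lies between the lower and upper quota.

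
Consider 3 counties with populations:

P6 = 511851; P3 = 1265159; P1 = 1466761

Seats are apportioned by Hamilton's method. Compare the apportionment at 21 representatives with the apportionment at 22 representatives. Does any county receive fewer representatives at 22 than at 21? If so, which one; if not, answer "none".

none

At 21 seats: P6 3, P3 8, P1 10.
At 22 seats: P6 3, P3 9, P1 10.
No county's allocation decreased.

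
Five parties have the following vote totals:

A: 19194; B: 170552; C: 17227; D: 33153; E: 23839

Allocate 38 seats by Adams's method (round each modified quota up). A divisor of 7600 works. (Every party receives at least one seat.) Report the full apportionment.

A 3; B 23; C 3; D 5; E 4

With modified divisor 7600: modified quotas A 2.526, B 22.441, C 2.267, D 4.362, E 3.137.
Rounding up: A 3, B 23, C 3, D 5, E 4 (total 38).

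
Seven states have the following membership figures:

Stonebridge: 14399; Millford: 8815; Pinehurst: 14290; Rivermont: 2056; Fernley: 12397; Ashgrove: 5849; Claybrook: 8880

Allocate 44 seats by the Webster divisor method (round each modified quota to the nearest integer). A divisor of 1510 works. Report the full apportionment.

With modified divisor 1510: modified quotas Stonebridge 9.536, Millford 5.838, Pinehurst 9.464, Rivermont 1.362, Fernley 8.210, Ashgrove 3.874, Claybrook 5.881.
Rounding to the nearest integer: Stonebridge 10, Millford 6, Pinehurst 9, Rivermont 1, Fernley 8, Ashgrove 4, Claybrook 6 (total 44).

Stonebridge 10; Millford 6; Pinehurst 9; Rivermont 1; Fernley 8; Ashgrove 4; Claybrook 6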